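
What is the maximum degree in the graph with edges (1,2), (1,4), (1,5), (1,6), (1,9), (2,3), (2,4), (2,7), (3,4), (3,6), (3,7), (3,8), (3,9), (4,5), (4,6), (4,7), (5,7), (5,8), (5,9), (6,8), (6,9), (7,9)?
6 (attained at vertices 3, 4)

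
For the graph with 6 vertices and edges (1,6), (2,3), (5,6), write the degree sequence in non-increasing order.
[2, 1, 1, 1, 1, 0] (degrees: deg(1)=1, deg(2)=1, deg(3)=1, deg(4)=0, deg(5)=1, deg(6)=2)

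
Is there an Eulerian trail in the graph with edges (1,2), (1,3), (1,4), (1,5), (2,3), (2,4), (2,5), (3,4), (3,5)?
Yes (the graph is connected and exactly 2 vertices have odd degree: {4, 5}; any Eulerian path must start and end at those)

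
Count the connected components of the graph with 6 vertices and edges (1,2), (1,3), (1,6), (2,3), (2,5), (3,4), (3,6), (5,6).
1 (components: {1, 2, 3, 4, 5, 6})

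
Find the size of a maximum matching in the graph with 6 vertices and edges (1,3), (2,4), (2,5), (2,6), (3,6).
2 (matching: (2,5), (3,6); upper bound floor(n/2) = floor(6/2) = 3)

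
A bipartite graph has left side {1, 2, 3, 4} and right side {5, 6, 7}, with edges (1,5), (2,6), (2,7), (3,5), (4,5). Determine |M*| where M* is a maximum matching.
2 (matching: (1,5), (2,7); upper bound min(|L|,|R|) = min(4,3) = 3)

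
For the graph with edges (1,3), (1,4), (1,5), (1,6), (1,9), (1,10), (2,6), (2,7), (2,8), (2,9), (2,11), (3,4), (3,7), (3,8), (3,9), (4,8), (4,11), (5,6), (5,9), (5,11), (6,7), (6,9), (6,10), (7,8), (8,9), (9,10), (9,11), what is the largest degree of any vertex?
8 (attained at vertex 9)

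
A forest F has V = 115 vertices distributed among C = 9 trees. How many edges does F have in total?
106 (Each of the 9 component trees on V_i vertices has V_i - 1 edges; summing gives V - C = 115 - 9 = 106)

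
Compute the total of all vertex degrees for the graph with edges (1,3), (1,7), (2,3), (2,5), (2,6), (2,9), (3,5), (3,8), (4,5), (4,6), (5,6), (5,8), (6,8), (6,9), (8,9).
30 (handshake: sum of degrees = 2|E| = 2 x 15 = 30)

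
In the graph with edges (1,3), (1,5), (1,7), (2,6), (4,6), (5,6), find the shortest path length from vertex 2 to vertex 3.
4 (path: 2 -> 6 -> 5 -> 1 -> 3, 4 edges)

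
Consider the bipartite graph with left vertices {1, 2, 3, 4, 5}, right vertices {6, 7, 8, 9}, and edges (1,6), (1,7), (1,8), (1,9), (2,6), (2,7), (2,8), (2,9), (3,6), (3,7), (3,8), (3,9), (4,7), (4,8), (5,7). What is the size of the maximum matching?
4 (matching: (1,9), (2,8), (3,6), (4,7); upper bound min(|L|,|R|) = min(5,4) = 4)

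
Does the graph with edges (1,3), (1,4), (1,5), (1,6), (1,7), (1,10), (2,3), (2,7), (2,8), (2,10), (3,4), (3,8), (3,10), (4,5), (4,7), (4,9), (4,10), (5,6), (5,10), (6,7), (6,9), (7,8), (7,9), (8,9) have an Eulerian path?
Yes (the graph is connected and exactly 2 vertices have odd degree: {3, 10}; any Eulerian path must start and end at those)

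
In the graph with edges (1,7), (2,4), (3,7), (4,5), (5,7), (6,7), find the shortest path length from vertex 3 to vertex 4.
3 (path: 3 -> 7 -> 5 -> 4, 3 edges)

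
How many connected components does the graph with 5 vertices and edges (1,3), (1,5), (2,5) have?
2 (components: {1, 2, 3, 5}, {4})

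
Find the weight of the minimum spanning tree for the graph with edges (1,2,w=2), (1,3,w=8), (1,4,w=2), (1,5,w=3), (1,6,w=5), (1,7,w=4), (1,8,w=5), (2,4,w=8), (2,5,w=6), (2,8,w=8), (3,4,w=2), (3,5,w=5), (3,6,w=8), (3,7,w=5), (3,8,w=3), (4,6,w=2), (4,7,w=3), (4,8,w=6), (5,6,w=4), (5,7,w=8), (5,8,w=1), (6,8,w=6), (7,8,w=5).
15 (MST edges: (1,2,w=2), (1,4,w=2), (1,5,w=3), (3,4,w=2), (4,6,w=2), (4,7,w=3), (5,8,w=1); sum of weights 2 + 2 + 3 + 2 + 2 + 3 + 1 = 15)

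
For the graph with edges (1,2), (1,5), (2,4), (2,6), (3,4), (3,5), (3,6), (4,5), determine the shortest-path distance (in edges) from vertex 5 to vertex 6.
2 (path: 5 -> 3 -> 6, 2 edges)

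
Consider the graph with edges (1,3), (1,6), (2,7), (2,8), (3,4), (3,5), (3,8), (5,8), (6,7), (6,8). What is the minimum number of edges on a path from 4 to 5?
2 (path: 4 -> 3 -> 5, 2 edges)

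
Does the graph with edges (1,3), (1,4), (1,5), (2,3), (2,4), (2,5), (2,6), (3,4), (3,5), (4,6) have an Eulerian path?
Yes (the graph is connected and exactly 2 vertices have odd degree: {1, 5}; any Eulerian path must start and end at those)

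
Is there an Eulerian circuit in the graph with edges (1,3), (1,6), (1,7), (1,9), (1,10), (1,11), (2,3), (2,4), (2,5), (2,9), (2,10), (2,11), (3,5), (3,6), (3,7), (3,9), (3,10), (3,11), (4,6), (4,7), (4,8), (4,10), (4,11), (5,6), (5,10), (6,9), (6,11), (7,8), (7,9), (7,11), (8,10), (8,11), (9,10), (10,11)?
Yes (the graph is connected and all 11 vertices have even degree)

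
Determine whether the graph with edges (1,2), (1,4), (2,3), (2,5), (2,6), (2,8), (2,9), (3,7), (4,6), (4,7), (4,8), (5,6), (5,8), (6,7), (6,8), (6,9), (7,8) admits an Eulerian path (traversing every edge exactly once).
Yes (the graph is connected and exactly 2 vertices have odd degree: {5, 8}; any Eulerian path must start and end at those)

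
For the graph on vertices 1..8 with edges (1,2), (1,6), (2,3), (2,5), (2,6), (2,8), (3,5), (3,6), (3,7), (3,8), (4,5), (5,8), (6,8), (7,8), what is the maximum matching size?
4 (matching: (1,6), (2,3), (4,5), (7,8); upper bound floor(n/2) = floor(8/2) = 4)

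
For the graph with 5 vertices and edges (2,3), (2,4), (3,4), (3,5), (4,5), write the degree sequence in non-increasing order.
[3, 3, 2, 2, 0] (degrees: deg(1)=0, deg(2)=2, deg(3)=3, deg(4)=3, deg(5)=2)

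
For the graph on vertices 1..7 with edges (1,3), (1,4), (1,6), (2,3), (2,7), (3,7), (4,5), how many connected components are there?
1 (components: {1, 2, 3, 4, 5, 6, 7})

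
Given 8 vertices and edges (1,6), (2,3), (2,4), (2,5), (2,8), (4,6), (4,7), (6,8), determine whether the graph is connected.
Yes (BFS from 1 visits [1, 6, 4, 8, 2, 7, 3, 5] — all 8 vertices reached)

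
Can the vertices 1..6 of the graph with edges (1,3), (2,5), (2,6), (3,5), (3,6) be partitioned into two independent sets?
Yes. Partition: {1, 4, 5, 6}, {2, 3}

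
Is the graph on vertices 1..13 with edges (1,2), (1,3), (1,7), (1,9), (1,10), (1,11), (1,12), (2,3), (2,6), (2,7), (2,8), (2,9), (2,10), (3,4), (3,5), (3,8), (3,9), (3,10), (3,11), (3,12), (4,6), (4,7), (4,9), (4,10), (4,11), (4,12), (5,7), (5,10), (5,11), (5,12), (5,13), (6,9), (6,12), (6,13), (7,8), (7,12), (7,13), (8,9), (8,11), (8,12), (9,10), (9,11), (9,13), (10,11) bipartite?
No (odd cycle of length 3: 11 -> 1 -> 3 -> 11)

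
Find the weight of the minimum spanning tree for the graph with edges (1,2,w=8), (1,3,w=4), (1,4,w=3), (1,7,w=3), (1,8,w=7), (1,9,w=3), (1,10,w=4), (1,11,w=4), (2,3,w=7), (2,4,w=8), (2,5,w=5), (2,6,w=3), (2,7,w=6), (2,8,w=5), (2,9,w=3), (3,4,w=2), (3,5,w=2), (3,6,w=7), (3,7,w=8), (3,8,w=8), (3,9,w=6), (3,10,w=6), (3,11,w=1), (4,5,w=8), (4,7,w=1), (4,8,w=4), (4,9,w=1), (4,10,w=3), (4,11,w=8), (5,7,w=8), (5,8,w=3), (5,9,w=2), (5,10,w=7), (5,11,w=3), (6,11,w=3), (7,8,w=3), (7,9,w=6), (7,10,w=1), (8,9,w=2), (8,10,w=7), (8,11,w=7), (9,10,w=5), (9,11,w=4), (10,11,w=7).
19 (MST edges: (1,4,w=3), (2,6,w=3), (2,9,w=3), (3,4,w=2), (3,5,w=2), (3,11,w=1), (4,7,w=1), (4,9,w=1), (7,10,w=1), (8,9,w=2); sum of weights 3 + 3 + 3 + 2 + 2 + 1 + 1 + 1 + 1 + 2 = 19)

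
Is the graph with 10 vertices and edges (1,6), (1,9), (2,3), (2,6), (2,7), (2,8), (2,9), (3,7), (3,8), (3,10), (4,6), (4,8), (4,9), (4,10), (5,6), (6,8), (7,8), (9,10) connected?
Yes (BFS from 1 visits [1, 6, 9, 2, 4, 5, 8, 10, 3, 7] — all 10 vertices reached)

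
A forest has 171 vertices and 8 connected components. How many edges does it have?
163 (Each of the 8 component trees on V_i vertices has V_i - 1 edges; summing gives V - C = 171 - 8 = 163)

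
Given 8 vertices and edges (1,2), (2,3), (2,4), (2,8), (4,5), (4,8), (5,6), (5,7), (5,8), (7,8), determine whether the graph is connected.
Yes (BFS from 1 visits [1, 2, 3, 4, 8, 5, 7, 6] — all 8 vertices reached)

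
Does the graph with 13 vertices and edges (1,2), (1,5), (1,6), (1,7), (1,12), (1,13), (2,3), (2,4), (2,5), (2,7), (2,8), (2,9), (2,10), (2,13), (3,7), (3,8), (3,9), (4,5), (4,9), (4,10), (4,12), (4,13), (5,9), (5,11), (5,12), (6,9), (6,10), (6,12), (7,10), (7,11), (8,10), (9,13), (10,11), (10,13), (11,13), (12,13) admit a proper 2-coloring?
No (odd cycle of length 3: 13 -> 1 -> 2 -> 13)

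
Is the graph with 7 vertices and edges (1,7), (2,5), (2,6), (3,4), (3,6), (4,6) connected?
No, it has 2 components: {1, 7}, {2, 3, 4, 5, 6}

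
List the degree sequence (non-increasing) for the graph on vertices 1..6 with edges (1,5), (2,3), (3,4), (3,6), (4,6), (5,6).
[3, 3, 2, 2, 1, 1] (degrees: deg(1)=1, deg(2)=1, deg(3)=3, deg(4)=2, deg(5)=2, deg(6)=3)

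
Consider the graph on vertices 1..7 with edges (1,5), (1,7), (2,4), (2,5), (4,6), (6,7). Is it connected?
No, it has 2 components: {1, 2, 4, 5, 6, 7}, {3}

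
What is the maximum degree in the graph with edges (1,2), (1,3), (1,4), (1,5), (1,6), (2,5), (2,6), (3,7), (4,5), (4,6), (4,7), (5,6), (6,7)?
5 (attained at vertices 1, 6)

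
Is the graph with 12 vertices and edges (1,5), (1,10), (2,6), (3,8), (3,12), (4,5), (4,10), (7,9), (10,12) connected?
No, it has 4 components: {1, 3, 4, 5, 8, 10, 12}, {2, 6}, {7, 9}, {11}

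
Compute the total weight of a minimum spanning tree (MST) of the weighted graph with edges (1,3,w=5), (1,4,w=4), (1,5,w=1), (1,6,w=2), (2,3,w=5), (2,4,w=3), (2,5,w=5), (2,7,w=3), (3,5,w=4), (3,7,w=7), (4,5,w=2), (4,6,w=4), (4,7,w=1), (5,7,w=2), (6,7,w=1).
12 (MST edges: (1,5,w=1), (1,6,w=2), (2,7,w=3), (3,5,w=4), (4,7,w=1), (6,7,w=1); sum of weights 1 + 2 + 3 + 4 + 1 + 1 = 12)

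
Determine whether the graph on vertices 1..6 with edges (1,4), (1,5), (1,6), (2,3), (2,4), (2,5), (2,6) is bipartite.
Yes. Partition: {1, 2}, {3, 4, 5, 6}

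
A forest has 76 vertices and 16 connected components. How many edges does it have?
60 (Each of the 16 component trees on V_i vertices has V_i - 1 edges; summing gives V - C = 76 - 16 = 60)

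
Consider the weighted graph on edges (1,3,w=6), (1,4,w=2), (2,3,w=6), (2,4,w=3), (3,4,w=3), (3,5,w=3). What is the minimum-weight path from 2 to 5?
9 (path: 2 -> 3 -> 5; weights 6 + 3 = 9)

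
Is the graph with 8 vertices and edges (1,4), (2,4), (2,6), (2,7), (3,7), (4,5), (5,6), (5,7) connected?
No, it has 2 components: {1, 2, 3, 4, 5, 6, 7}, {8}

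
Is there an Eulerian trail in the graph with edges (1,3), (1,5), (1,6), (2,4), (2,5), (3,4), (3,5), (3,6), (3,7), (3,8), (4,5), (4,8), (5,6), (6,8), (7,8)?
Yes (the graph is connected and exactly 2 vertices have odd degree: {1, 5}; any Eulerian path must start and end at those)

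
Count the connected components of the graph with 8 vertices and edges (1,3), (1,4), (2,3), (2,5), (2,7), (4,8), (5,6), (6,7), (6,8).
1 (components: {1, 2, 3, 4, 5, 6, 7, 8})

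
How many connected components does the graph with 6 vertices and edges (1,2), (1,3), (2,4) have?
3 (components: {1, 2, 3, 4}, {5}, {6})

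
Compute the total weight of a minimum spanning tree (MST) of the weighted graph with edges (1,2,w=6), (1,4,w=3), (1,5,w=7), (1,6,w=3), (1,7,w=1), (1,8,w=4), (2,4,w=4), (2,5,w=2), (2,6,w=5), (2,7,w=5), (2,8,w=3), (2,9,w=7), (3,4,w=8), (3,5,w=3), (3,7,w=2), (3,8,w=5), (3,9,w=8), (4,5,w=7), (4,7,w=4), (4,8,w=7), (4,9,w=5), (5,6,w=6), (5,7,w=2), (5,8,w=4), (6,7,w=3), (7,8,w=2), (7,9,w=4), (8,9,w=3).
18 (MST edges: (1,4,w=3), (1,6,w=3), (1,7,w=1), (2,5,w=2), (3,7,w=2), (5,7,w=2), (7,8,w=2), (8,9,w=3); sum of weights 3 + 3 + 1 + 2 + 2 + 2 + 2 + 3 = 18)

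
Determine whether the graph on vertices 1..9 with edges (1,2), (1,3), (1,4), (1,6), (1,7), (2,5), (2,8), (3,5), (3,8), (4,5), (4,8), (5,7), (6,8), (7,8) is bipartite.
Yes. Partition: {1, 5, 8, 9}, {2, 3, 4, 6, 7}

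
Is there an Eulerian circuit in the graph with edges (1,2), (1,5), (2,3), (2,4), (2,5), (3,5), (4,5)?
Yes (the graph is connected and all 5 vertices have even degree)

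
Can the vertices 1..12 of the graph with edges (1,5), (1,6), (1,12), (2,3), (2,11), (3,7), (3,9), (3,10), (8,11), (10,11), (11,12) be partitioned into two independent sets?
Yes. Partition: {1, 3, 4, 11}, {2, 5, 6, 7, 8, 9, 10, 12}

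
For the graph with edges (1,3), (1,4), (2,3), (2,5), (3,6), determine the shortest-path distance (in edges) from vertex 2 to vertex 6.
2 (path: 2 -> 3 -> 6, 2 edges)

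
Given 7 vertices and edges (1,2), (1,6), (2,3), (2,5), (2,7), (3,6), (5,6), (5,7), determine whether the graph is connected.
No, it has 2 components: {1, 2, 3, 5, 6, 7}, {4}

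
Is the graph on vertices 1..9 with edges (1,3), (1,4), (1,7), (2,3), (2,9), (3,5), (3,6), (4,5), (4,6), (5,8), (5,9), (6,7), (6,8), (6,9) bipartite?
Yes. Partition: {1, 2, 5, 6}, {3, 4, 7, 8, 9}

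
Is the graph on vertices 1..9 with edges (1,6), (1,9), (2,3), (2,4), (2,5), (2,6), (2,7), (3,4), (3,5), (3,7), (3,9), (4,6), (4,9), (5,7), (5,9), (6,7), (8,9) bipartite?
No (odd cycle of length 5: 4 -> 6 -> 1 -> 9 -> 3 -> 4)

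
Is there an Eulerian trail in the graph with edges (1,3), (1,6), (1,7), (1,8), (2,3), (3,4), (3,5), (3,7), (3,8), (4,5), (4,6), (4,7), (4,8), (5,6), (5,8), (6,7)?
Yes (the graph is connected and exactly 2 vertices have odd degree: {2, 4}; any Eulerian path must start and end at those)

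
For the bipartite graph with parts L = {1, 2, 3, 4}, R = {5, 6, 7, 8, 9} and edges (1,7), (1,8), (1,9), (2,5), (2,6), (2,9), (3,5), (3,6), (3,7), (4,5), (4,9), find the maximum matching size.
4 (matching: (1,8), (2,6), (3,7), (4,9); upper bound min(|L|,|R|) = min(4,5) = 4)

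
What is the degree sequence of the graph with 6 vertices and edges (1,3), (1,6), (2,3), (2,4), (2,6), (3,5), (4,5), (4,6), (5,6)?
[4, 3, 3, 3, 3, 2] (degrees: deg(1)=2, deg(2)=3, deg(3)=3, deg(4)=3, deg(5)=3, deg(6)=4)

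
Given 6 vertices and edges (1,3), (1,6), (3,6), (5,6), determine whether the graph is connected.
No, it has 3 components: {1, 3, 5, 6}, {2}, {4}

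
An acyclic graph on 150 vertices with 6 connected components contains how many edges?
144 (Each of the 6 component trees on V_i vertices has V_i - 1 edges; summing gives V - C = 150 - 6 = 144)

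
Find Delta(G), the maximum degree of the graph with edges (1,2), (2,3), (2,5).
3 (attained at vertex 2)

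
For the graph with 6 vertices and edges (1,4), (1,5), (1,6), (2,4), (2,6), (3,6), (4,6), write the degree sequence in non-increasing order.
[4, 3, 3, 2, 1, 1] (degrees: deg(1)=3, deg(2)=2, deg(3)=1, deg(4)=3, deg(5)=1, deg(6)=4)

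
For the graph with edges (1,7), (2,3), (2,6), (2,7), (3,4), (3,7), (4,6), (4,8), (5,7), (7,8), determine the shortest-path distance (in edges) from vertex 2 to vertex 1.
2 (path: 2 -> 7 -> 1, 2 edges)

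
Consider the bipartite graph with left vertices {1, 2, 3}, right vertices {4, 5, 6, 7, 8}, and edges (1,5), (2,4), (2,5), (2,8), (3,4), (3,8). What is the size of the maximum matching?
3 (matching: (1,5), (2,8), (3,4); upper bound min(|L|,|R|) = min(3,5) = 3)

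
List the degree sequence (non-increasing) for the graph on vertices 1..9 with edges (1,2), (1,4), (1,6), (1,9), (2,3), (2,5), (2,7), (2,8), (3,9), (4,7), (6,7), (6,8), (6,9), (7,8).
[5, 4, 4, 4, 3, 3, 2, 2, 1] (degrees: deg(1)=4, deg(2)=5, deg(3)=2, deg(4)=2, deg(5)=1, deg(6)=4, deg(7)=4, deg(8)=3, deg(9)=3)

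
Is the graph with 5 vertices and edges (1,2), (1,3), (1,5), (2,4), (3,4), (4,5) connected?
Yes (BFS from 1 visits [1, 2, 3, 5, 4] — all 5 vertices reached)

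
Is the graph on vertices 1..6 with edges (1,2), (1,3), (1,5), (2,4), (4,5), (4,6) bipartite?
Yes. Partition: {1, 4}, {2, 3, 5, 6}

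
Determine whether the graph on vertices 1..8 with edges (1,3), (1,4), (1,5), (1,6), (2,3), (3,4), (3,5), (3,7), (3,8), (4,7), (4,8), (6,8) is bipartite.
No (odd cycle of length 3: 3 -> 1 -> 4 -> 3)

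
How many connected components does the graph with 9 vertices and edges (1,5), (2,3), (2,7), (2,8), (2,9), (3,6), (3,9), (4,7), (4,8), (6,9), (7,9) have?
2 (components: {1, 5}, {2, 3, 4, 6, 7, 8, 9})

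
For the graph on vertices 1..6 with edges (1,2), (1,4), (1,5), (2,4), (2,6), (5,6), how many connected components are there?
2 (components: {1, 2, 4, 5, 6}, {3})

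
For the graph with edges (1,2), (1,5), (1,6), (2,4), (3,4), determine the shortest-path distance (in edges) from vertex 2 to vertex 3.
2 (path: 2 -> 4 -> 3, 2 edges)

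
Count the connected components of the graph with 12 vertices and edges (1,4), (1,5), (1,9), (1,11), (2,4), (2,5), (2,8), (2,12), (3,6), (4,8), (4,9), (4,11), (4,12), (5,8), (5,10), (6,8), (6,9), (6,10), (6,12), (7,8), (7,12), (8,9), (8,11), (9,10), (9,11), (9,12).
1 (components: {1, 2, 3, 4, 5, 6, 7, 8, 9, 10, 11, 12})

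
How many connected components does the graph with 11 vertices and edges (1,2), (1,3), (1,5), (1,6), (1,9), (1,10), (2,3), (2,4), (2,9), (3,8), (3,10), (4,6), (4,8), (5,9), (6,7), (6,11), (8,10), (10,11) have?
1 (components: {1, 2, 3, 4, 5, 6, 7, 8, 9, 10, 11})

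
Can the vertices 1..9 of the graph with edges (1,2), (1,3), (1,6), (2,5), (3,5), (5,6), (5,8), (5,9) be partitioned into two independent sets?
Yes. Partition: {1, 4, 5, 7}, {2, 3, 6, 8, 9}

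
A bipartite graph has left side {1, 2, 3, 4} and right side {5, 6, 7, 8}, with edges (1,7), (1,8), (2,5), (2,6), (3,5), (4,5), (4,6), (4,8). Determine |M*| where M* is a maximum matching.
4 (matching: (1,7), (2,6), (3,5), (4,8); upper bound min(|L|,|R|) = min(4,4) = 4)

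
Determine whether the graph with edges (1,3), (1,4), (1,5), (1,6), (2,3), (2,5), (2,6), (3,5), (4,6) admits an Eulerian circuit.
No (4 vertices have odd degree: {2, 3, 5, 6}; Eulerian circuit requires 0)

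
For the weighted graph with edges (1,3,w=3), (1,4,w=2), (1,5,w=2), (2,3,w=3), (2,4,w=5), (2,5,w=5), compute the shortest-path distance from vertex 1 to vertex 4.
2 (path: 1 -> 4; weights 2 = 2)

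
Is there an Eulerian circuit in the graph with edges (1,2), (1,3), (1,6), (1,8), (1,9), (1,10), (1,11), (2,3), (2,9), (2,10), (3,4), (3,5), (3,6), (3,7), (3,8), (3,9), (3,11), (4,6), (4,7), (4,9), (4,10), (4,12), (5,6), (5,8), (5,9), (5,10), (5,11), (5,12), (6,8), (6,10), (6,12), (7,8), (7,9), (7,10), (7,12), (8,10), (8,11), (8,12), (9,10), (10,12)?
No (6 vertices have odd degree: {1, 3, 5, 6, 9, 10}; Eulerian circuit requires 0)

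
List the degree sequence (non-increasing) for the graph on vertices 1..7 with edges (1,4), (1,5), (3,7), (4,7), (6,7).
[3, 2, 2, 1, 1, 1, 0] (degrees: deg(1)=2, deg(2)=0, deg(3)=1, deg(4)=2, deg(5)=1, deg(6)=1, deg(7)=3)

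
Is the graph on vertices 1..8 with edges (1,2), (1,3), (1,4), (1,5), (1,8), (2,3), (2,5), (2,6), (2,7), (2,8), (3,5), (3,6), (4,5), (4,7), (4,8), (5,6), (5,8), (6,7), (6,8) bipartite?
No (odd cycle of length 3: 2 -> 1 -> 3 -> 2)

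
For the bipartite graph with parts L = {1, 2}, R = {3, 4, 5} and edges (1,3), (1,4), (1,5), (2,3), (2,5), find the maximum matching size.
2 (matching: (1,4), (2,5); upper bound min(|L|,|R|) = min(2,3) = 2)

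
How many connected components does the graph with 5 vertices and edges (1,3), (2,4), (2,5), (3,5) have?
1 (components: {1, 2, 3, 4, 5})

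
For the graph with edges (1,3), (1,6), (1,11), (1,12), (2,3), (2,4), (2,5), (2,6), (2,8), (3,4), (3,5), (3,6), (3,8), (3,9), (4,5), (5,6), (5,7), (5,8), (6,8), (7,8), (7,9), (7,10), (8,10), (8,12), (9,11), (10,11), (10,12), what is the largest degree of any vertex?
7 (attained at vertices 3, 8)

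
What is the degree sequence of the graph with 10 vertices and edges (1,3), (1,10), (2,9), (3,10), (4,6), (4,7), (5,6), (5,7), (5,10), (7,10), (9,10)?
[5, 3, 3, 2, 2, 2, 2, 2, 1, 0] (degrees: deg(1)=2, deg(2)=1, deg(3)=2, deg(4)=2, deg(5)=3, deg(6)=2, deg(7)=3, deg(8)=0, deg(9)=2, deg(10)=5)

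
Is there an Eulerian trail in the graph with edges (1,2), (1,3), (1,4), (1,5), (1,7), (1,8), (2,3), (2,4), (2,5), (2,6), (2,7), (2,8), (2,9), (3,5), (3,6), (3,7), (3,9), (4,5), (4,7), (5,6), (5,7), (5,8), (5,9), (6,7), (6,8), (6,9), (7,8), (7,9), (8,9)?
Yes — and in fact it has an Eulerian circuit (the graph is connected and all 9 vertices have even degree)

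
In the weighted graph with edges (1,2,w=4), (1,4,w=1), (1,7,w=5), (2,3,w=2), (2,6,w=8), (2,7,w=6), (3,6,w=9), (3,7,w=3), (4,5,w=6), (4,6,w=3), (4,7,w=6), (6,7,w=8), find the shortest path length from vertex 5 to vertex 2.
11 (path: 5 -> 4 -> 1 -> 2; weights 6 + 1 + 4 = 11)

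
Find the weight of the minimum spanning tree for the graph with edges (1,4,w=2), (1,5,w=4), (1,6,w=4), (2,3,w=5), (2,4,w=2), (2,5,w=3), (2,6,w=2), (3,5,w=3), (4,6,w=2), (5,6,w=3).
12 (MST edges: (1,4,w=2), (2,4,w=2), (2,5,w=3), (2,6,w=2), (3,5,w=3); sum of weights 2 + 2 + 3 + 2 + 3 = 12)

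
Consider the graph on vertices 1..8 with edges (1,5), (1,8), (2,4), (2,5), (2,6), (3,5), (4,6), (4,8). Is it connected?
No, it has 2 components: {1, 2, 3, 4, 5, 6, 8}, {7}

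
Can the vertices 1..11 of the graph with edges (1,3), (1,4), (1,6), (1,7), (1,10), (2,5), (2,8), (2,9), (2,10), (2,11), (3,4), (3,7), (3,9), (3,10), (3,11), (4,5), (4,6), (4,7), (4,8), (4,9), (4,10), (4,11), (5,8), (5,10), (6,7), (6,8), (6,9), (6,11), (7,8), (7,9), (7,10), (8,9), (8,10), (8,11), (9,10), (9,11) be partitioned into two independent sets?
No (odd cycle of length 3: 4 -> 1 -> 7 -> 4)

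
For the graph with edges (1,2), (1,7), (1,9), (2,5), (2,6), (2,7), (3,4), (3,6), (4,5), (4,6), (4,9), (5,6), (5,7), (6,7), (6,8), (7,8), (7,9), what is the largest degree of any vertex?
6 (attained at vertices 6, 7)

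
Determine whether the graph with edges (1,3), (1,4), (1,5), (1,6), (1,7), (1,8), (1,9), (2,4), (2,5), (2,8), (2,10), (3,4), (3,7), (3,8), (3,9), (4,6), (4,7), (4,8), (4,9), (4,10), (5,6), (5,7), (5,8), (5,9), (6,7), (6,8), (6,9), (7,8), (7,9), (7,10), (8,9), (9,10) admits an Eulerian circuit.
No (2 vertices have odd degree: {1, 3}; Eulerian circuit requires 0)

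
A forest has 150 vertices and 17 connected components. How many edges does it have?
133 (Each of the 17 component trees on V_i vertices has V_i - 1 edges; summing gives V - C = 150 - 17 = 133)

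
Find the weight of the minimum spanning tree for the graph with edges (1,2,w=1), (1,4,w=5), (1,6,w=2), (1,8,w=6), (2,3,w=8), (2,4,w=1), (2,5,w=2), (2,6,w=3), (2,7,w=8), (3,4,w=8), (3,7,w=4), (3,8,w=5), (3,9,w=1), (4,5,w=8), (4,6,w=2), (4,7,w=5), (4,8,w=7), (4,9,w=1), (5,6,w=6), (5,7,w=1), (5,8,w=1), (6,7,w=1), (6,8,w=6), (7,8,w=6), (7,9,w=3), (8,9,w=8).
9 (MST edges: (1,2,w=1), (1,6,w=2), (2,4,w=1), (3,9,w=1), (4,9,w=1), (5,7,w=1), (5,8,w=1), (6,7,w=1); sum of weights 1 + 2 + 1 + 1 + 1 + 1 + 1 + 1 = 9)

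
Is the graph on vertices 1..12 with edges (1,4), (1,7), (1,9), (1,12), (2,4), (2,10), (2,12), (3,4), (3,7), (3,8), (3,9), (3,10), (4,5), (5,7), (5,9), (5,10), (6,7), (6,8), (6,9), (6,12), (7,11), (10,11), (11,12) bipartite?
Yes. Partition: {1, 2, 3, 5, 6, 11}, {4, 7, 8, 9, 10, 12}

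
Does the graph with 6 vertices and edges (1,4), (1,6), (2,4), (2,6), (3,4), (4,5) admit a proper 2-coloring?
Yes. Partition: {1, 2, 3, 5}, {4, 6}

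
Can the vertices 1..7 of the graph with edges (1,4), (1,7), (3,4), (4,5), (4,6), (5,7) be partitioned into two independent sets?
Yes. Partition: {1, 2, 3, 5, 6}, {4, 7}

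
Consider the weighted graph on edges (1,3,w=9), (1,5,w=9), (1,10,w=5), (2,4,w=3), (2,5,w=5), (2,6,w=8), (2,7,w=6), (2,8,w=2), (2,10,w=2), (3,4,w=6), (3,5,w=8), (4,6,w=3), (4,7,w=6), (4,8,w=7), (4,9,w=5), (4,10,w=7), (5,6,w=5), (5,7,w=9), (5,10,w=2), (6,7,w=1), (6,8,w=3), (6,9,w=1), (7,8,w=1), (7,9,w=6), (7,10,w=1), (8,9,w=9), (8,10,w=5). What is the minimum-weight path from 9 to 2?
5 (path: 9 -> 6 -> 7 -> 8 -> 2; weights 1 + 1 + 1 + 2 = 5)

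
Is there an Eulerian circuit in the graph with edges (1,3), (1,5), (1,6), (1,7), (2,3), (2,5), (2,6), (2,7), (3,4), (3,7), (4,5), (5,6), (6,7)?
Yes (the graph is connected and all 7 vertices have even degree)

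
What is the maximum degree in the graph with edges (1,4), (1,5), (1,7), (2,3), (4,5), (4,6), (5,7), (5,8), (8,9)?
4 (attained at vertex 5)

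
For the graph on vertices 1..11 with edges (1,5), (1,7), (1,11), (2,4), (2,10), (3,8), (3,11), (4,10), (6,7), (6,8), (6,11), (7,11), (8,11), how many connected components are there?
3 (components: {1, 3, 5, 6, 7, 8, 11}, {2, 4, 10}, {9})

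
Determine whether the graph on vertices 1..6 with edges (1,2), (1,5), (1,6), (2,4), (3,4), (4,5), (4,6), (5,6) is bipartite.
No (odd cycle of length 3: 5 -> 1 -> 6 -> 5)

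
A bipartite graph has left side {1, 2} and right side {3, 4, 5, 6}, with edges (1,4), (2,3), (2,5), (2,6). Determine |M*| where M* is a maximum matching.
2 (matching: (1,4), (2,6); upper bound min(|L|,|R|) = min(2,4) = 2)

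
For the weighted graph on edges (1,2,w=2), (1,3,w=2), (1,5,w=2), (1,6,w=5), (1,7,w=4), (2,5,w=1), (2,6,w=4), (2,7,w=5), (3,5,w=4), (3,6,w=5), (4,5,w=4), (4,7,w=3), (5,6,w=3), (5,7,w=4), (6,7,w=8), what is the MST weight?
15 (MST edges: (1,3,w=2), (1,5,w=2), (1,7,w=4), (2,5,w=1), (4,7,w=3), (5,6,w=3); sum of weights 2 + 2 + 4 + 1 + 3 + 3 = 15)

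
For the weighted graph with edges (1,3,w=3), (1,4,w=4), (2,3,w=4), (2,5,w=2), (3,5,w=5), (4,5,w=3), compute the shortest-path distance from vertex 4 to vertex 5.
3 (path: 4 -> 5; weights 3 = 3)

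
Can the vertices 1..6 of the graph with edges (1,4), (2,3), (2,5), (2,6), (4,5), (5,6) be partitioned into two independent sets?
No (odd cycle of length 3: 2 -> 5 -> 6 -> 2)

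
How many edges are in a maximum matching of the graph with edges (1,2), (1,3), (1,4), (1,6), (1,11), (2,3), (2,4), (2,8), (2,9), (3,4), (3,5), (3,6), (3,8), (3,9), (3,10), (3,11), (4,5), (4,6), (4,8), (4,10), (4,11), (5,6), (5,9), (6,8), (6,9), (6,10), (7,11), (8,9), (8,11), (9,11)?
5 (matching: (1,4), (2,8), (5,9), (6,10), (7,11); upper bound floor(n/2) = floor(11/2) = 5)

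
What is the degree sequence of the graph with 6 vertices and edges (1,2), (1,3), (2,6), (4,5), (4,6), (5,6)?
[3, 2, 2, 2, 2, 1] (degrees: deg(1)=2, deg(2)=2, deg(3)=1, deg(4)=2, deg(5)=2, deg(6)=3)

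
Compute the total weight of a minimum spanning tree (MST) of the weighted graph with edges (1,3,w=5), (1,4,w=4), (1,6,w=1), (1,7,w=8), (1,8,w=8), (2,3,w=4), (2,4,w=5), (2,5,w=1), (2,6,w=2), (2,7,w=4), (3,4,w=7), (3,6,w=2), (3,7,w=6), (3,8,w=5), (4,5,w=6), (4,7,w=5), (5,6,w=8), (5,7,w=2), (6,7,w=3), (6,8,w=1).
13 (MST edges: (1,4,w=4), (1,6,w=1), (2,5,w=1), (2,6,w=2), (3,6,w=2), (5,7,w=2), (6,8,w=1); sum of weights 4 + 1 + 1 + 2 + 2 + 2 + 1 = 13)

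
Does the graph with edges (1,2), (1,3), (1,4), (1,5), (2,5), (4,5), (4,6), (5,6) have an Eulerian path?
Yes (the graph is connected and exactly 2 vertices have odd degree: {3, 4}; any Eulerian path must start and end at those)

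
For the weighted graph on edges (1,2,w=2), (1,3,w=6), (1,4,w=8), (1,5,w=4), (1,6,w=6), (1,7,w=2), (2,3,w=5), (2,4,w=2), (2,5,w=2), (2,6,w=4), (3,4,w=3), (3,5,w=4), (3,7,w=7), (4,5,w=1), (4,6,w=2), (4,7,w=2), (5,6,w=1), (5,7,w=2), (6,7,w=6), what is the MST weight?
11 (MST edges: (1,2,w=2), (1,7,w=2), (2,5,w=2), (3,4,w=3), (4,5,w=1), (5,6,w=1); sum of weights 2 + 2 + 2 + 3 + 1 + 1 = 11)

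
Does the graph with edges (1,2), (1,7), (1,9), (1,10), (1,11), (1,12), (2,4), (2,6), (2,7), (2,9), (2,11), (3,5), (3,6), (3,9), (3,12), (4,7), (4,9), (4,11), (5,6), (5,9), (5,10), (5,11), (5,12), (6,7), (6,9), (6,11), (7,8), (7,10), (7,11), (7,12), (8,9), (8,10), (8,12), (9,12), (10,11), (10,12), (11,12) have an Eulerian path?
Yes — and in fact it has an Eulerian circuit (the graph is connected and all 12 vertices have even degree)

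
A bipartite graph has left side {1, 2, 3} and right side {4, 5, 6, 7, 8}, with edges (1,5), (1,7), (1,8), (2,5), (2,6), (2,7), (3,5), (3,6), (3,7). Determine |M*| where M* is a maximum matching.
3 (matching: (1,8), (2,7), (3,6); upper bound min(|L|,|R|) = min(3,5) = 3)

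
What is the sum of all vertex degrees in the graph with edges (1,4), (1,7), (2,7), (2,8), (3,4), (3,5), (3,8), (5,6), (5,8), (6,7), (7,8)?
22 (handshake: sum of degrees = 2|E| = 2 x 11 = 22)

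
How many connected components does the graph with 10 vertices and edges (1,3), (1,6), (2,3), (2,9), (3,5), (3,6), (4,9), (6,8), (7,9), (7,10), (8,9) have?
1 (components: {1, 2, 3, 4, 5, 6, 7, 8, 9, 10})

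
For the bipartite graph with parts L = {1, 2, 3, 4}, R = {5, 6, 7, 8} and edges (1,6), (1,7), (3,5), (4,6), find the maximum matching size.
3 (matching: (1,7), (3,5), (4,6); upper bound min(|L|,|R|) = min(4,4) = 4)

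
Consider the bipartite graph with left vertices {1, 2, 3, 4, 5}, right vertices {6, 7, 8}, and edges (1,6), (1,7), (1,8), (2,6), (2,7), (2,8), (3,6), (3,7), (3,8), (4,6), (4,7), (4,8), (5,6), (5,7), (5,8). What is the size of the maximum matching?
3 (matching: (1,8), (2,7), (3,6); upper bound min(|L|,|R|) = min(5,3) = 3)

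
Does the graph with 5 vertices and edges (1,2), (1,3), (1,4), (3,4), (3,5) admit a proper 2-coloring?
No (odd cycle of length 3: 3 -> 1 -> 4 -> 3)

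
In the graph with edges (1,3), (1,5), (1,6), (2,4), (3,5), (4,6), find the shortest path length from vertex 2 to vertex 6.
2 (path: 2 -> 4 -> 6, 2 edges)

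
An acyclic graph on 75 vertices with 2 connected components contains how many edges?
73 (Each of the 2 component trees on V_i vertices has V_i - 1 edges; summing gives V - C = 75 - 2 = 73)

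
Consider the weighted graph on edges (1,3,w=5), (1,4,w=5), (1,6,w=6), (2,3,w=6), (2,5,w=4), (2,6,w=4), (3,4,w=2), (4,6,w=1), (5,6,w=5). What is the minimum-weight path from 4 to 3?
2 (path: 4 -> 3; weights 2 = 2)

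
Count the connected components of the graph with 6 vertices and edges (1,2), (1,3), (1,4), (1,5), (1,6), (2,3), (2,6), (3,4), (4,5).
1 (components: {1, 2, 3, 4, 5, 6})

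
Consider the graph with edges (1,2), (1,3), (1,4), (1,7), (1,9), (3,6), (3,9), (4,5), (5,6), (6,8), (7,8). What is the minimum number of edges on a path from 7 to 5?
3 (path: 7 -> 8 -> 6 -> 5, 3 edges)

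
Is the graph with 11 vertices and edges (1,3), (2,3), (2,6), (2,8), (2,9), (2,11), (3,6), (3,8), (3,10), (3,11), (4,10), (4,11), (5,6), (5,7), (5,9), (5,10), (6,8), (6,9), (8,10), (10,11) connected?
Yes (BFS from 1 visits [1, 3, 2, 6, 8, 10, 11, 9, 5, 4, 7] — all 11 vertices reached)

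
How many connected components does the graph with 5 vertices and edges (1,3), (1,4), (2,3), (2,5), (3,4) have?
1 (components: {1, 2, 3, 4, 5})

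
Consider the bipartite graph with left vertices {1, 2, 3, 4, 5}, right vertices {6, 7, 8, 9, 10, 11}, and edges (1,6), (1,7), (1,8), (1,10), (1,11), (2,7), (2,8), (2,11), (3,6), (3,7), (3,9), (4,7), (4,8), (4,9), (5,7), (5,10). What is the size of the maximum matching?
5 (matching: (1,11), (2,8), (3,9), (4,7), (5,10); upper bound min(|L|,|R|) = min(5,6) = 5)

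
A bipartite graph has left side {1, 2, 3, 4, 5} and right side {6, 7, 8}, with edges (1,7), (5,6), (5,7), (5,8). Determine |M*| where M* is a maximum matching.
2 (matching: (1,7), (5,8); upper bound min(|L|,|R|) = min(5,3) = 3)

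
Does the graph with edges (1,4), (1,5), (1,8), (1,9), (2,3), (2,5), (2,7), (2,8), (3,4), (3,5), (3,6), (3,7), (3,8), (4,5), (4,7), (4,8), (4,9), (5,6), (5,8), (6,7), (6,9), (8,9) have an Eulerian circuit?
Yes (the graph is connected and all 9 vertices have even degree)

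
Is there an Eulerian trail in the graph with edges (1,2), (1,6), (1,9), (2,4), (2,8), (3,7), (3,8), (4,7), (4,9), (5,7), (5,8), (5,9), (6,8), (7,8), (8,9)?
No (4 vertices have odd degree: {1, 2, 4, 5}; Eulerian path requires 0 or 2)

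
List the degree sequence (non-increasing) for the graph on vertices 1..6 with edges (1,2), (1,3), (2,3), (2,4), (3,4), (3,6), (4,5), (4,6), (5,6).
[4, 4, 3, 3, 2, 2] (degrees: deg(1)=2, deg(2)=3, deg(3)=4, deg(4)=4, deg(5)=2, deg(6)=3)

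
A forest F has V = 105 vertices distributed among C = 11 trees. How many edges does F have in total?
94 (Each of the 11 component trees on V_i vertices has V_i - 1 edges; summing gives V - C = 105 - 11 = 94)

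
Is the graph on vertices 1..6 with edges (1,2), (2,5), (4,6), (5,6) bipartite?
Yes. Partition: {1, 3, 4, 5}, {2, 6}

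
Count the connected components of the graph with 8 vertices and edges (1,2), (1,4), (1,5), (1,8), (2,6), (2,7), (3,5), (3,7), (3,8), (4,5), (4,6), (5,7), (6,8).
1 (components: {1, 2, 3, 4, 5, 6, 7, 8})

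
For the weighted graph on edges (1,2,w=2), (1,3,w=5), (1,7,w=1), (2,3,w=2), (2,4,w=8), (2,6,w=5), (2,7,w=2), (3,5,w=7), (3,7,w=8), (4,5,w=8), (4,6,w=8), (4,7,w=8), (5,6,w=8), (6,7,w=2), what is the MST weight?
22 (MST edges: (1,2,w=2), (1,7,w=1), (2,3,w=2), (2,4,w=8), (3,5,w=7), (6,7,w=2); sum of weights 2 + 1 + 2 + 8 + 7 + 2 = 22)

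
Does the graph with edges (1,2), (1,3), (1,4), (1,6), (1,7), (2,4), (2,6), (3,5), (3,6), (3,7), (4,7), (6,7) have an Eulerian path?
No (4 vertices have odd degree: {1, 2, 4, 5}; Eulerian path requires 0 or 2)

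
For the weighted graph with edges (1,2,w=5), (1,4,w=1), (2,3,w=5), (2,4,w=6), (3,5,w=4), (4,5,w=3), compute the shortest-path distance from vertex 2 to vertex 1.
5 (path: 2 -> 1; weights 5 = 5)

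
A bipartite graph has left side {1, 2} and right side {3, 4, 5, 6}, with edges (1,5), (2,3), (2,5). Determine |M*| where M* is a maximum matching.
2 (matching: (1,5), (2,3); upper bound min(|L|,|R|) = min(2,4) = 2)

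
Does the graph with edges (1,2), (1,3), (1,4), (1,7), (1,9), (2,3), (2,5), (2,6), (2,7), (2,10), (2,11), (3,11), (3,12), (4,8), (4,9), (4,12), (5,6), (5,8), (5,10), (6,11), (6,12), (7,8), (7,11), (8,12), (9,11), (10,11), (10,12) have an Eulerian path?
No (4 vertices have odd degree: {1, 2, 9, 12}; Eulerian path requires 0 or 2)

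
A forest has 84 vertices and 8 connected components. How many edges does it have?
76 (Each of the 8 component trees on V_i vertices has V_i - 1 edges; summing gives V - C = 84 - 8 = 76)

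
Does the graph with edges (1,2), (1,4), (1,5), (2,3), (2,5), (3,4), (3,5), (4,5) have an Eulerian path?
No (4 vertices have odd degree: {1, 2, 3, 4}; Eulerian path requires 0 or 2)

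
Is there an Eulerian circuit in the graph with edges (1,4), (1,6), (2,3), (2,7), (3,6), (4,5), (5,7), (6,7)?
No (2 vertices have odd degree: {6, 7}; Eulerian circuit requires 0)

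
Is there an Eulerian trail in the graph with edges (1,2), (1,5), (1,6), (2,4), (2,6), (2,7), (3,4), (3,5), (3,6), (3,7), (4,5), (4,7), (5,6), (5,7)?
Yes (the graph is connected and exactly 2 vertices have odd degree: {1, 5}; any Eulerian path must start and end at those)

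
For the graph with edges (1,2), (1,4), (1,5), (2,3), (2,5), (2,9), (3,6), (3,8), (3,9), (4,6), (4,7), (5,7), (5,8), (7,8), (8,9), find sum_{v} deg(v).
30 (handshake: sum of degrees = 2|E| = 2 x 15 = 30)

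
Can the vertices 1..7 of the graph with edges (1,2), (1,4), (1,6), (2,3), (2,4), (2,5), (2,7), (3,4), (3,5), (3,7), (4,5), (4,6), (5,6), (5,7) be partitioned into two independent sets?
No (odd cycle of length 3: 4 -> 1 -> 6 -> 4)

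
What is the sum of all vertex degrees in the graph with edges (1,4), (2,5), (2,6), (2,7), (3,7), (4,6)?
12 (handshake: sum of degrees = 2|E| = 2 x 6 = 12)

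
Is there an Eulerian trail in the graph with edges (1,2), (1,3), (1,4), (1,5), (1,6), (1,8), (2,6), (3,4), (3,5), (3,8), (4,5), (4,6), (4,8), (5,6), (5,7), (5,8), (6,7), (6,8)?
Yes (the graph is connected and exactly 2 vertices have odd degree: {4, 8}; any Eulerian path must start and end at those)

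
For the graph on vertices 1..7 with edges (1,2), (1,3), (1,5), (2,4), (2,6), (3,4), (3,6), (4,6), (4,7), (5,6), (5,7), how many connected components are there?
1 (components: {1, 2, 3, 4, 5, 6, 7})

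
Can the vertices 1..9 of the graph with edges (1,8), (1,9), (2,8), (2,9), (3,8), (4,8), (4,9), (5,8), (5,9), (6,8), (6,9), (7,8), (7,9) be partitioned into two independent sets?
Yes. Partition: {1, 2, 3, 4, 5, 6, 7}, {8, 9}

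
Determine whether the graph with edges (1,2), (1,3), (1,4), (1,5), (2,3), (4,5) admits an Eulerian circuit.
Yes (the graph is connected and all 5 vertices have even degree)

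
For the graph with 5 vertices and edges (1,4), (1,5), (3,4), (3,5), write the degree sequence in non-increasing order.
[2, 2, 2, 2, 0] (degrees: deg(1)=2, deg(2)=0, deg(3)=2, deg(4)=2, deg(5)=2)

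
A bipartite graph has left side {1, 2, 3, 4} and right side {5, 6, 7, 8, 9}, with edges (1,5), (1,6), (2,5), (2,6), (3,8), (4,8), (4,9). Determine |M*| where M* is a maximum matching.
4 (matching: (1,6), (2,5), (3,8), (4,9); upper bound min(|L|,|R|) = min(4,5) = 4)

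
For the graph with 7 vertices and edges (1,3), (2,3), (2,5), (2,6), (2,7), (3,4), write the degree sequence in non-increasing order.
[4, 3, 1, 1, 1, 1, 1] (degrees: deg(1)=1, deg(2)=4, deg(3)=3, deg(4)=1, deg(5)=1, deg(6)=1, deg(7)=1)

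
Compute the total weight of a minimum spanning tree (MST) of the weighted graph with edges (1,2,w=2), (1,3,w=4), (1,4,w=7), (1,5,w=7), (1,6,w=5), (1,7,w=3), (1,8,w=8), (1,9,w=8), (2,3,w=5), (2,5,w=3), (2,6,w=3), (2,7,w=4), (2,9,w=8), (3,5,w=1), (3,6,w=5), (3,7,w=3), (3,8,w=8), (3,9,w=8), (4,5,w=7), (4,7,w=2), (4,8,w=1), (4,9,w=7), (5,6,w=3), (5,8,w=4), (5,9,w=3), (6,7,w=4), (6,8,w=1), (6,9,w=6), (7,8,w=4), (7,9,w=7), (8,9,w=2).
15 (MST edges: (1,2,w=2), (1,7,w=3), (2,5,w=3), (3,5,w=1), (4,7,w=2), (4,8,w=1), (6,8,w=1), (8,9,w=2); sum of weights 2 + 3 + 3 + 1 + 2 + 1 + 1 + 2 = 15)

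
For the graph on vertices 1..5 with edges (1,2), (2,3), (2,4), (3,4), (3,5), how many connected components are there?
1 (components: {1, 2, 3, 4, 5})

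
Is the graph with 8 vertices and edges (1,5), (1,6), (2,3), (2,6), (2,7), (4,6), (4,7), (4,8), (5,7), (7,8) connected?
Yes (BFS from 1 visits [1, 5, 6, 7, 2, 4, 8, 3] — all 8 vertices reached)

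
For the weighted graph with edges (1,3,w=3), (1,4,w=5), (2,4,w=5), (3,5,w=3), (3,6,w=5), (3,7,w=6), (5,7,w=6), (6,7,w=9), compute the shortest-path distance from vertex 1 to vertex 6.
8 (path: 1 -> 3 -> 6; weights 3 + 5 = 8)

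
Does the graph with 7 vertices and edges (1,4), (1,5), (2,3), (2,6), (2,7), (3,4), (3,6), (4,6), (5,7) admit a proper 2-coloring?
No (odd cycle of length 3: 3 -> 4 -> 6 -> 3)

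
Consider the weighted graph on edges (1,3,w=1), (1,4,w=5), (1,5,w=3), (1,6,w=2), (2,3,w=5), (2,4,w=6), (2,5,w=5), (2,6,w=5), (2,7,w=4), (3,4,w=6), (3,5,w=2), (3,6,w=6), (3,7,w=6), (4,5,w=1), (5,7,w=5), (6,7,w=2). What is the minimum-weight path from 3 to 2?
5 (path: 3 -> 2; weights 5 = 5)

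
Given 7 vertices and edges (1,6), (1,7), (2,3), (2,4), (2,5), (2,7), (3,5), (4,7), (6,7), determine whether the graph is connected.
Yes (BFS from 1 visits [1, 6, 7, 2, 4, 3, 5] — all 7 vertices reached)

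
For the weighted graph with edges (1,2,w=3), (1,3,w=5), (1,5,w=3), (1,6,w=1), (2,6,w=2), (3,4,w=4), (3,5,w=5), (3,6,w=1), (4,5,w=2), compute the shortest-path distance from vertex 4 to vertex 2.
7 (path: 4 -> 3 -> 6 -> 2; weights 4 + 1 + 2 = 7)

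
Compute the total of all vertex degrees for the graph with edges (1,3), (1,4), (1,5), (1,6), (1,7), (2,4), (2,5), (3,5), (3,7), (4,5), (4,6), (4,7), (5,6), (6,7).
28 (handshake: sum of degrees = 2|E| = 2 x 14 = 28)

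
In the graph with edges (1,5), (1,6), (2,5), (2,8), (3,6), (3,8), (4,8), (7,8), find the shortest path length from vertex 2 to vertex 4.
2 (path: 2 -> 8 -> 4, 2 edges)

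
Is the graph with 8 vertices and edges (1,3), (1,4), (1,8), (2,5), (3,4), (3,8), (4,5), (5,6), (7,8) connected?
Yes (BFS from 1 visits [1, 3, 4, 8, 5, 7, 2, 6] — all 8 vertices reached)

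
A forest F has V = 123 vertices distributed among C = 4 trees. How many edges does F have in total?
119 (Each of the 4 component trees on V_i vertices has V_i - 1 edges; summing gives V - C = 123 - 4 = 119)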